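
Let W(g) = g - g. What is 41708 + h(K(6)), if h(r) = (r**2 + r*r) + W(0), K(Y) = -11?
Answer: 41950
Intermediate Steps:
W(g) = 0
h(r) = 2*r**2 (h(r) = (r**2 + r*r) + 0 = (r**2 + r**2) + 0 = 2*r**2 + 0 = 2*r**2)
41708 + h(K(6)) = 41708 + 2*(-11)**2 = 41708 + 2*121 = 41708 + 242 = 41950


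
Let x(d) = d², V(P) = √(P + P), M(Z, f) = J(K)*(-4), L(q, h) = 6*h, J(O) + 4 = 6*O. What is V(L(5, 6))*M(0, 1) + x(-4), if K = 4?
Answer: 16 - 480*√2 ≈ -662.82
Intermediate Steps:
J(O) = -4 + 6*O
M(Z, f) = -80 (M(Z, f) = (-4 + 6*4)*(-4) = (-4 + 24)*(-4) = 20*(-4) = -80)
V(P) = √2*√P (V(P) = √(2*P) = √2*√P)
V(L(5, 6))*M(0, 1) + x(-4) = (√2*√(6*6))*(-80) + (-4)² = (√2*√36)*(-80) + 16 = (√2*6)*(-80) + 16 = (6*√2)*(-80) + 16 = -480*√2 + 16 = 16 - 480*√2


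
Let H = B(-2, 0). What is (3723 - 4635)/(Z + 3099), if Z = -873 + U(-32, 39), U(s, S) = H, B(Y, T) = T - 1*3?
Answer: -16/39 ≈ -0.41026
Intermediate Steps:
B(Y, T) = -3 + T (B(Y, T) = T - 3 = -3 + T)
H = -3 (H = -3 + 0 = -3)
U(s, S) = -3
Z = -876 (Z = -873 - 3 = -876)
(3723 - 4635)/(Z + 3099) = (3723 - 4635)/(-876 + 3099) = -912/2223 = -912*1/2223 = -16/39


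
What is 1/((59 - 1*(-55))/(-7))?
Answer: -7/114 ≈ -0.061404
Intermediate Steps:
1/((59 - 1*(-55))/(-7)) = 1/(-(59 + 55)/7) = 1/(-⅐*114) = 1/(-114/7) = -7/114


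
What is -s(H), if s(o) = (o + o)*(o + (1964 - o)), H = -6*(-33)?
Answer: -777744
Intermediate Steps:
H = 198
s(o) = 3928*o (s(o) = (2*o)*1964 = 3928*o)
-s(H) = -3928*198 = -1*777744 = -777744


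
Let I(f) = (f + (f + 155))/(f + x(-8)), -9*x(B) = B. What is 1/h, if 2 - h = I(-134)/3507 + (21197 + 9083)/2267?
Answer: -3174847354/36057063165 ≈ -0.088051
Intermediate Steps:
x(B) = -B/9
I(f) = (155 + 2*f)/(8/9 + f) (I(f) = (f + (f + 155))/(f - ⅑*(-8)) = (f + (155 + f))/(f + 8/9) = (155 + 2*f)/(8/9 + f))
h = -36057063165/3174847354 (h = 2 - ((9*(155 + 2*(-134))/(8 + 9*(-134)))/3507 + (21197 + 9083)/2267) = 2 - ((9*(155 - 268)/(8 - 1206))*(1/3507) + 30280*(1/2267)) = 2 - ((9*(-113)/(-1198))*(1/3507) + 30280/2267) = 2 - ((9*(-1/1198)*(-113))*(1/3507) + 30280/2267) = 2 - ((1017/1198)*(1/3507) + 30280/2267) = 2 - (339/1400462 + 30280/2267) = 2 - 1*42406757873/3174847354 = 2 - 42406757873/3174847354 = -36057063165/3174847354 ≈ -11.357)
1/h = 1/(-36057063165/3174847354) = -3174847354/36057063165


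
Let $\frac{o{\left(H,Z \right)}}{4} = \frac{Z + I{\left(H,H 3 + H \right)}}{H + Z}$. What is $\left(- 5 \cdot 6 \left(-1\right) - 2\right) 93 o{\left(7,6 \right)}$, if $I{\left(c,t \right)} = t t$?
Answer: $\frac{8228640}{13} \approx 6.3297 \cdot 10^{5}$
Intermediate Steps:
$I{\left(c,t \right)} = t^{2}$
$o{\left(H,Z \right)} = \frac{4 \left(Z + 16 H^{2}\right)}{H + Z}$ ($o{\left(H,Z \right)} = 4 \frac{Z + \left(H 3 + H\right)^{2}}{H + Z} = 4 \frac{Z + \left(3 H + H\right)^{2}}{H + Z} = 4 \frac{Z + \left(4 H\right)^{2}}{H + Z} = 4 \frac{Z + 16 H^{2}}{H + Z} = \frac{4 \left(Z + 16 H^{2}\right)}{H + Z}$)
$\left(- 5 \cdot 6 \left(-1\right) - 2\right) 93 o{\left(7,6 \right)} = \left(- 5 \cdot 6 \left(-1\right) - 2\right) 93 \frac{4 \left(6 + 16 \cdot 7^{2}\right)}{7 + 6} = \left(\left(-5\right) \left(-6\right) - 2\right) 93 \frac{4 \left(6 + 16 \cdot 49\right)}{13} = \left(30 - 2\right) 93 \cdot 4 \cdot \frac{1}{13} \left(6 + 784\right) = 28 \cdot 93 \cdot 4 \cdot \frac{1}{13} \cdot 790 = 2604 \cdot \frac{3160}{13} = \frac{8228640}{13}$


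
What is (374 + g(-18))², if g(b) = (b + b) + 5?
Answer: 117649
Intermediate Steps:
g(b) = 5 + 2*b (g(b) = 2*b + 5 = 5 + 2*b)
(374 + g(-18))² = (374 + (5 + 2*(-18)))² = (374 + (5 - 36))² = (374 - 31)² = 343² = 117649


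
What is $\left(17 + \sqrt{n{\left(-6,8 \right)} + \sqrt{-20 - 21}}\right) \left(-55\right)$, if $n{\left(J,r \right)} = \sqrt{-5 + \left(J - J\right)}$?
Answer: $-935 - 55 \sqrt{i} \sqrt{\sqrt{5} + \sqrt{41}} \approx -1049.3 - 114.31 i$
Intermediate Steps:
$n{\left(J,r \right)} = i \sqrt{5}$ ($n{\left(J,r \right)} = \sqrt{-5 + 0} = \sqrt{-5} = i \sqrt{5}$)
$\left(17 + \sqrt{n{\left(-6,8 \right)} + \sqrt{-20 - 21}}\right) \left(-55\right) = \left(17 + \sqrt{i \sqrt{5} + \sqrt{-20 - 21}}\right) \left(-55\right) = \left(17 + \sqrt{i \sqrt{5} + \sqrt{-41}}\right) \left(-55\right) = \left(17 + \sqrt{i \sqrt{5} + i \sqrt{41}}\right) \left(-55\right) = -935 - 55 \sqrt{i \sqrt{5} + i \sqrt{41}}$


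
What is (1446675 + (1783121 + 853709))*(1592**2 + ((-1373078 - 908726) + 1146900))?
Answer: 5715110257800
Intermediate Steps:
(1446675 + (1783121 + 853709))*(1592**2 + ((-1373078 - 908726) + 1146900)) = (1446675 + 2636830)*(2534464 + (-2281804 + 1146900)) = 4083505*(2534464 - 1134904) = 4083505*1399560 = 5715110257800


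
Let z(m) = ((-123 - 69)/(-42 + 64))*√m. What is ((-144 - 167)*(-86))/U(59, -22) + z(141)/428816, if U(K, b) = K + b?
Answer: 26746/37 - 6*√141/294811 ≈ 722.86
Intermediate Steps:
z(m) = -96*√m/11 (z(m) = (-192/22)*√m = (-192*1/22)*√m = -96*√m/11)
((-144 - 167)*(-86))/U(59, -22) + z(141)/428816 = ((-144 - 167)*(-86))/(59 - 22) - 96*√141/11/428816 = -311*(-86)/37 - 96*√141/11*(1/428816) = 26746*(1/37) - 6*√141/294811 = 26746/37 - 6*√141/294811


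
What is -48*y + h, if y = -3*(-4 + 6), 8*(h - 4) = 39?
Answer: 2375/8 ≈ 296.88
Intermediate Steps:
h = 71/8 (h = 4 + (⅛)*39 = 4 + 39/8 = 71/8 ≈ 8.8750)
y = -6 (y = -3*2 = -6)
-48*y + h = -48*(-6) + 71/8 = 288 + 71/8 = 2375/8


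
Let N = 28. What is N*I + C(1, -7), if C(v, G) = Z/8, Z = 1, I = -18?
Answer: -4031/8 ≈ -503.88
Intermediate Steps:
C(v, G) = ⅛ (C(v, G) = 1/8 = 1*(⅛) = ⅛)
N*I + C(1, -7) = 28*(-18) + ⅛ = -504 + ⅛ = -4031/8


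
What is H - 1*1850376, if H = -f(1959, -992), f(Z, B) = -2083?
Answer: -1848293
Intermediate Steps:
H = 2083 (H = -1*(-2083) = 2083)
H - 1*1850376 = 2083 - 1*1850376 = 2083 - 1850376 = -1848293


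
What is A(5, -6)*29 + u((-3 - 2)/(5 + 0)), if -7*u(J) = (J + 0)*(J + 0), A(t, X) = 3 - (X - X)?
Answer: 608/7 ≈ 86.857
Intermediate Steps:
A(t, X) = 3 (A(t, X) = 3 - 1*0 = 3 + 0 = 3)
u(J) = -J**2/7 (u(J) = -(J + 0)*(J + 0)/7 = -J*J/7 = -J**2/7)
A(5, -6)*29 + u((-3 - 2)/(5 + 0)) = 3*29 - (-3 - 2)**2/(5 + 0)**2/7 = 87 - 1**2/7 = 87 - (-5*1/5)**2/7 = 87 - 1/7*(-1)**2 = 87 - 1/7*1 = 87 - 1/7 = 608/7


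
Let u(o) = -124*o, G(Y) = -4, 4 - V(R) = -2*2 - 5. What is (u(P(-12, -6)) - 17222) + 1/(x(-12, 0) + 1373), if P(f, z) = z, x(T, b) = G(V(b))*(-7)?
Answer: -23085677/1401 ≈ -16478.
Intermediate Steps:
V(R) = 13 (V(R) = 4 - (-2*2 - 5) = 4 - (-4 - 5) = 4 - 1*(-9) = 4 + 9 = 13)
x(T, b) = 28 (x(T, b) = -4*(-7) = 28)
(u(P(-12, -6)) - 17222) + 1/(x(-12, 0) + 1373) = (-124*(-6) - 17222) + 1/(28 + 1373) = (744 - 17222) + 1/1401 = -16478 + 1/1401 = -23085677/1401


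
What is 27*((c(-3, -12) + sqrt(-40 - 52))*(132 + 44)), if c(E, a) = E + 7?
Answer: 19008 + 9504*I*sqrt(23) ≈ 19008.0 + 45580.0*I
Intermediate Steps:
c(E, a) = 7 + E
27*((c(-3, -12) + sqrt(-40 - 52))*(132 + 44)) = 27*(((7 - 3) + sqrt(-40 - 52))*(132 + 44)) = 27*((4 + sqrt(-92))*176) = 27*((4 + 2*I*sqrt(23))*176) = 27*(704 + 352*I*sqrt(23)) = 19008 + 9504*I*sqrt(23)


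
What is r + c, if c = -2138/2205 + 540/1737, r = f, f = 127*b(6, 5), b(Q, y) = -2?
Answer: -108373844/425565 ≈ -254.66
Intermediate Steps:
f = -254 (f = 127*(-2) = -254)
r = -254
c = -280334/425565 (c = -2138*1/2205 + 540*(1/1737) = -2138/2205 + 60/193 = -280334/425565 ≈ -0.65873)
r + c = -254 - 280334/425565 = -108373844/425565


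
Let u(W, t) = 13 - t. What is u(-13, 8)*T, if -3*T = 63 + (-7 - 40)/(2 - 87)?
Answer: -5402/51 ≈ -105.92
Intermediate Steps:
T = -5402/255 (T = -(63 + (-7 - 40)/(2 - 87))/3 = -(63 - 47/(-85))/3 = -(63 - 47*(-1/85))/3 = -(63 + 47/85)/3 = -1/3*5402/85 = -5402/255 ≈ -21.184)
u(-13, 8)*T = (13 - 1*8)*(-5402/255) = (13 - 8)*(-5402/255) = 5*(-5402/255) = -5402/51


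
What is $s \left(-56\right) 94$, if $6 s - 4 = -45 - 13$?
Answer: $47376$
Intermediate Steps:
$s = -9$ ($s = \frac{2}{3} + \frac{-45 - 13}{6} = \frac{2}{3} + \frac{1}{6} \left(-58\right) = \frac{2}{3} - \frac{29}{3} = -9$)
$s \left(-56\right) 94 = \left(-9\right) \left(-56\right) 94 = 504 \cdot 94 = 47376$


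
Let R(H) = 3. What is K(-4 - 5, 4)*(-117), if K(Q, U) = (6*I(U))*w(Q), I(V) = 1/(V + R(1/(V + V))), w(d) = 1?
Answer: -702/7 ≈ -100.29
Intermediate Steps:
I(V) = 1/(3 + V) (I(V) = 1/(V + 3) = 1/(3 + V))
K(Q, U) = 6/(3 + U) (K(Q, U) = (6/(3 + U))*1 = 6/(3 + U))
K(-4 - 5, 4)*(-117) = (6/(3 + 4))*(-117) = (6/7)*(-117) = -702/7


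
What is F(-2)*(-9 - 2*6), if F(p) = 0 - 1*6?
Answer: 126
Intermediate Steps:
F(p) = -6 (F(p) = 0 - 6 = -6)
F(-2)*(-9 - 2*6) = -6*(-9 - 2*6) = -6*(-9 - 12) = -6*(-21) = 126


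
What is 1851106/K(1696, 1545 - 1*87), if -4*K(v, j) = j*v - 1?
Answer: -7404424/2472767 ≈ -2.9944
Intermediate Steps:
K(v, j) = 1/4 - j*v/4 (K(v, j) = -(j*v - 1)/4 = -(-1 + j*v)/4 = 1/4 - j*v/4)
1851106/K(1696, 1545 - 1*87) = 1851106/(1/4 - 1/4*(1545 - 1*87)*1696) = 1851106/(1/4 - 1/4*(1545 - 87)*1696) = 1851106/(1/4 - 1/4*1458*1696) = 1851106/(1/4 - 618192) = 1851106/(-2472767/4) = 1851106*(-4/2472767) = -7404424/2472767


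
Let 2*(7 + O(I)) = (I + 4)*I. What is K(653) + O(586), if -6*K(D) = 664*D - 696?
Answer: 302141/3 ≈ 1.0071e+5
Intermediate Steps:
O(I) = -7 + I*(4 + I)/2 (O(I) = -7 + ((I + 4)*I)/2 = -7 + ((4 + I)*I)/2 = -7 + (I*(4 + I))/2 = -7 + I*(4 + I)/2)
K(D) = 116 - 332*D/3 (K(D) = -(664*D - 696)/6 = -(-696 + 664*D)/6 = 116 - 332*D/3)
K(653) + O(586) = (116 - 332/3*653) + (-7 + (½)*586² + 2*586) = (116 - 216796/3) + (-7 + (½)*343396 + 1172) = -216448/3 + (-7 + 171698 + 1172) = -216448/3 + 172863 = 302141/3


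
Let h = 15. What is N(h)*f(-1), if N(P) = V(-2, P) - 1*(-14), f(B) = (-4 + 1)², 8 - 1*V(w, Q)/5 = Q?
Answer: -189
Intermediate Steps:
V(w, Q) = 40 - 5*Q
f(B) = 9 (f(B) = (-3)² = 9)
N(P) = 54 - 5*P (N(P) = (40 - 5*P) - 1*(-14) = (40 - 5*P) + 14 = 54 - 5*P)
N(h)*f(-1) = (54 - 5*15)*9 = (54 - 75)*9 = -21*9 = -189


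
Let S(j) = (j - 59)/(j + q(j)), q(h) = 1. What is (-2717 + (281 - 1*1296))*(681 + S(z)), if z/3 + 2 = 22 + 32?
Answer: -399376248/157 ≈ -2.5438e+6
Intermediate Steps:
z = 156 (z = -6 + 3*(22 + 32) = -6 + 3*54 = -6 + 162 = 156)
S(j) = (-59 + j)/(1 + j) (S(j) = (j - 59)/(j + 1) = (-59 + j)/(1 + j))
(-2717 + (281 - 1*1296))*(681 + S(z)) = (-2717 + (281 - 1*1296))*(681 + (-59 + 156)/(1 + 156)) = (-2717 + (281 - 1296))*(681 + 97/157) = (-2717 - 1015)*(681 + (1/157)*97) = -3732*(681 + 97/157) = -3732*107014/157 = -399376248/157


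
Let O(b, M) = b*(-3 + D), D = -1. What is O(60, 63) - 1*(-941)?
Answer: 701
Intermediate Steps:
O(b, M) = -4*b (O(b, M) = b*(-3 - 1) = b*(-4) = -4*b)
O(60, 63) - 1*(-941) = -4*60 - 1*(-941) = -240 + 941 = 701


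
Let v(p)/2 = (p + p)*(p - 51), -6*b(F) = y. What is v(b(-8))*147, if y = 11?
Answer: 170863/3 ≈ 56954.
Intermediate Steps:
b(F) = -11/6 (b(F) = -1/6*11 = -11/6)
v(p) = 4*p*(-51 + p) (v(p) = 2*((p + p)*(p - 51)) = 2*((2*p)*(-51 + p)) = 2*(2*p*(-51 + p)) = 4*p*(-51 + p))
v(b(-8))*147 = (4*(-11/6)*(-51 - 11/6))*147 = (4*(-11/6)*(-317/6))*147 = (3487/9)*147 = 170863/3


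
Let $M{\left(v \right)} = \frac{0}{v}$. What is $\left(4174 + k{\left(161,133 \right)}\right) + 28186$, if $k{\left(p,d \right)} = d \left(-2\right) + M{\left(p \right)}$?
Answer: $32094$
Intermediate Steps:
$M{\left(v \right)} = 0$
$k{\left(p,d \right)} = - 2 d$ ($k{\left(p,d \right)} = d \left(-2\right) + 0 = - 2 d + 0 = - 2 d$)
$\left(4174 + k{\left(161,133 \right)}\right) + 28186 = \left(4174 - 266\right) + 28186 = 3908 + 28186 = 32094$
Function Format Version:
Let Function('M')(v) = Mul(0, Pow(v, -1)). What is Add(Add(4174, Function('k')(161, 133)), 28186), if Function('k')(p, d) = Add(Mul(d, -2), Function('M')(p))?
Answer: 32094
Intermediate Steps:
Function('M')(v) = 0
Function('k')(p, d) = Mul(-2, d) (Function('k')(p, d) = Add(Mul(d, -2), 0) = Add(Mul(-2, d), 0) = Mul(-2, d))
Add(Add(4174, Function('k')(161, 133)), 28186) = Add(Add(4174, Mul(-2, 133)), 28186) = Add(Add(4174, -266), 28186) = Add(3908, 28186) = 32094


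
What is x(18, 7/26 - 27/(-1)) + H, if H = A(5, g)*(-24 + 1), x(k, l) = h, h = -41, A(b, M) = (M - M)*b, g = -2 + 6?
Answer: -41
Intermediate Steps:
g = 4
A(b, M) = 0 (A(b, M) = 0*b = 0)
x(k, l) = -41
H = 0 (H = 0*(-24 + 1) = 0*(-23) = 0)
x(18, 7/26 - 27/(-1)) + H = -41 + 0 = -41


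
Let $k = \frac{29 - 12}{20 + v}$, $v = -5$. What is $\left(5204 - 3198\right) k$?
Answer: $\frac{34102}{15} \approx 2273.5$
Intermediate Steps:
$k = \frac{17}{15}$ ($k = \frac{29 - 12}{20 - 5} = \frac{17}{15} \approx 1.1333$)
$\left(5204 - 3198\right) k = \left(5204 - 3198\right) \frac{17}{15} = 2006 \cdot \frac{17}{15} = \frac{34102}{15}$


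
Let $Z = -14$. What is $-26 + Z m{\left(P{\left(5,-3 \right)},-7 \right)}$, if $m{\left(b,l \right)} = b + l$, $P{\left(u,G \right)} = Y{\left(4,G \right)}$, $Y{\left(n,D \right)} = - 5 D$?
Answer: $-138$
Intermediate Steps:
$P{\left(u,G \right)} = - 5 G$
$-26 + Z m{\left(P{\left(5,-3 \right)},-7 \right)} = -26 - 14 \left(\left(-5\right) \left(-3\right) - 7\right) = -26 - 14 \left(15 - 7\right) = -26 - 112 = -138$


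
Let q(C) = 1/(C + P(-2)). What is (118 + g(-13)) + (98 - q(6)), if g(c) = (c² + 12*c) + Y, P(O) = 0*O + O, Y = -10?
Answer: 875/4 ≈ 218.75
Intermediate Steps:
P(O) = O (P(O) = 0 + O = O)
q(C) = 1/(-2 + C) (q(C) = 1/(C - 2) = 1/(-2 + C))
g(c) = -10 + c² + 12*c (g(c) = (c² + 12*c) - 10 = -10 + c² + 12*c)
(118 + g(-13)) + (98 - q(6)) = (118 + (-10 + (-13)² + 12*(-13))) + (98 - 1/(-2 + 6)) = (118 + (-10 + 169 - 156)) + (98 - 1/4) = (118 + 3) + (98 - 1*¼) = 121 + (98 - ¼) = 121 + 391/4 = 875/4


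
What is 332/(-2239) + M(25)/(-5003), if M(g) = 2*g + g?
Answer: -1828921/11201717 ≈ -0.16327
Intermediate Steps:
M(g) = 3*g
332/(-2239) + M(25)/(-5003) = 332/(-2239) + (3*25)/(-5003) = 332*(-1/2239) + 75*(-1/5003) = -332/2239 - 75/5003 = -1828921/11201717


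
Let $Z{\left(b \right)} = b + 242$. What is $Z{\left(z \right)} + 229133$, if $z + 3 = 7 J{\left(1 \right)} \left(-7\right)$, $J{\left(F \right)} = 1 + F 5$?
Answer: $229078$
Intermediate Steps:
$J{\left(F \right)} = 1 + 5 F$
$z = -297$ ($z = -3 + 7 \left(1 + 5 \cdot 1\right) \left(-7\right) = -3 + 7 \left(1 + 5\right) \left(-7\right) = -3 + 7 \cdot 6 \left(-7\right) = -3 + 42 \left(-7\right) = -3 - 294 = -297$)
$Z{\left(b \right)} = 242 + b$
$Z{\left(z \right)} + 229133 = \left(242 - 297\right) + 229133 = -55 + 229133 = 229078$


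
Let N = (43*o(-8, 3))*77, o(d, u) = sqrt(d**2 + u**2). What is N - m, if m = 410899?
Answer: -410899 + 3311*sqrt(73) ≈ -3.8261e+5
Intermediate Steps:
N = 3311*sqrt(73) (N = (43*sqrt((-8)**2 + 3**2))*77 = (43*sqrt(64 + 9))*77 = (43*sqrt(73))*77 = 3311*sqrt(73) ≈ 28289.)
N - m = 3311*sqrt(73) - 1*410899 = 3311*sqrt(73) - 410899 = -410899 + 3311*sqrt(73)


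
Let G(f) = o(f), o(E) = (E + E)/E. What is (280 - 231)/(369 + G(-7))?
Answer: 7/53 ≈ 0.13208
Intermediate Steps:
o(E) = 2 (o(E) = (2*E)/E = 2)
G(f) = 2
(280 - 231)/(369 + G(-7)) = (280 - 231)/(369 + 2) = 49/371 = 49*(1/371) = 7/53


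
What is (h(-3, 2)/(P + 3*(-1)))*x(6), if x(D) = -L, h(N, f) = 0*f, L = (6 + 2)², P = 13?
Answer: 0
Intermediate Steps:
L = 64 (L = 8² = 64)
h(N, f) = 0
x(D) = -64 (x(D) = -1*64 = -64)
(h(-3, 2)/(P + 3*(-1)))*x(6) = (0/(13 + 3*(-1)))*(-64) = (0/(13 - 3))*(-64) = (0/10)*(-64) = (0*(⅒))*(-64) = 0*(-64) = 0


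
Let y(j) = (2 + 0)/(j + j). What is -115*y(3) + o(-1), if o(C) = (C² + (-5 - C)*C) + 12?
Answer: -64/3 ≈ -21.333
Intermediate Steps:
o(C) = 12 + C² + C*(-5 - C) (o(C) = (C² + C*(-5 - C)) + 12 = 12 + C² + C*(-5 - C))
y(j) = 1/j (y(j) = 2/((2*j)) = 2*(1/(2*j)) = 1/j)
-115*y(3) + o(-1) = -115/3 + (12 - 5*(-1)) = -115*⅓ + (12 + 5) = -115/3 + 17 = -64/3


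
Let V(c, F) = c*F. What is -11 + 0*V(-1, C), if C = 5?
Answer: -11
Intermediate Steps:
V(c, F) = F*c
-11 + 0*V(-1, C) = -11 + 0*(5*(-1)) = -11 + 0*(-5) = -11 + 0 = -11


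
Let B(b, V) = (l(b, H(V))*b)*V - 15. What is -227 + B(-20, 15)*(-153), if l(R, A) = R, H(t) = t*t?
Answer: -915932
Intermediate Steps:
H(t) = t²
B(b, V) = -15 + V*b² (B(b, V) = (b*b)*V - 15 = b²*V - 15 = V*b² - 15 = -15 + V*b²)
-227 + B(-20, 15)*(-153) = -227 + (-15 + 15*(-20)²)*(-153) = -227 + (-15 + 15*400)*(-153) = -227 + (-15 + 6000)*(-153) = -227 + 5985*(-153) = -227 - 915705 = -915932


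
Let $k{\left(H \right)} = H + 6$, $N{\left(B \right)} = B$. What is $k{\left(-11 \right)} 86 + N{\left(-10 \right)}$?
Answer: $-440$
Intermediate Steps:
$k{\left(H \right)} = 6 + H$
$k{\left(-11 \right)} 86 + N{\left(-10 \right)} = \left(6 - 11\right) 86 - 10 = \left(-5\right) 86 - 10 = -430 - 10 = -440$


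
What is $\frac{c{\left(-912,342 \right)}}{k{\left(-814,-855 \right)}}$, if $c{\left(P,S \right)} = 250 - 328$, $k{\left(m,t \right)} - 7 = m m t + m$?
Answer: $\frac{26}{188840129} \approx 1.3768 \cdot 10^{-7}$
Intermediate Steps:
$k{\left(m,t \right)} = 7 + m + t m^{2}$ ($k{\left(m,t \right)} = 7 + \left(m m t + m\right) = 7 + \left(m^{2} t + m\right) = 7 + \left(t m^{2} + m\right) = 7 + \left(m + t m^{2}\right) = 7 + m + t m^{2}$)
$c{\left(P,S \right)} = -78$
$\frac{c{\left(-912,342 \right)}}{k{\left(-814,-855 \right)}} = - \frac{78}{7 - 814 - 855 \left(-814\right)^{2}} = - \frac{78}{7 - 814 - 566519580} = - \frac{78}{-566520387} = \left(-78\right) \left(- \frac{1}{566520387}\right) = \frac{26}{188840129}$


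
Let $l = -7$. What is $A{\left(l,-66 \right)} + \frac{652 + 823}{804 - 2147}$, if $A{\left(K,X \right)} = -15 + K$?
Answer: $- \frac{31021}{1343} \approx -23.098$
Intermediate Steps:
$A{\left(l,-66 \right)} + \frac{652 + 823}{804 - 2147} = \left(-15 - 7\right) + \frac{652 + 823}{804 - 2147} = -22 + \frac{1475}{-1343} = -22 + 1475 \left(- \frac{1}{1343}\right) = -22 - \frac{1475}{1343} = - \frac{31021}{1343}$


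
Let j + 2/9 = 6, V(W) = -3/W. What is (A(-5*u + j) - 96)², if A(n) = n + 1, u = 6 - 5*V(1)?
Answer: 3055504/81 ≈ 37722.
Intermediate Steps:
u = 21 (u = 6 - (-15)/1 = 6 - (-15) = 6 - 5*(-3) = 6 + 15 = 21)
j = 52/9 (j = -2/9 + 6 = 52/9 ≈ 5.7778)
A(n) = 1 + n
(A(-5*u + j) - 96)² = ((1 + (-5*21 + 52/9)) - 96)² = ((1 + (-105 + 52/9)) - 96)² = ((1 - 893/9) - 96)² = (-884/9 - 96)² = (-1748/9)² = 3055504/81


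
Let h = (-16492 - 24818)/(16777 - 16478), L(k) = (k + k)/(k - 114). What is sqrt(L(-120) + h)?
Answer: I*sqrt(110339970)/897 ≈ 11.71*I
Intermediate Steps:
L(k) = 2*k/(-114 + k) (L(k) = (2*k)/(-114 + k) = 2*k/(-114 + k))
h = -41310/299 ≈ -138.16
sqrt(L(-120) + h) = sqrt(2*(-120)/(-114 - 120) - 41310/299) = sqrt(2*(-120)/(-234) - 41310/299) = sqrt(2*(-120)*(-1/234) - 41310/299) = sqrt(40/39 - 41310/299) = sqrt(-123010/897) = I*sqrt(110339970)/897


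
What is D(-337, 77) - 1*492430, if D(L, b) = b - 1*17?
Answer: -492370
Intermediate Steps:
D(L, b) = -17 + b (D(L, b) = b - 17 = -17 + b)
D(-337, 77) - 1*492430 = (-17 + 77) - 1*492430 = 60 - 492430 = -492370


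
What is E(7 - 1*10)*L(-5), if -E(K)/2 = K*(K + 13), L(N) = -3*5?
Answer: -900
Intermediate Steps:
L(N) = -15
E(K) = -2*K*(13 + K) (E(K) = -2*K*(K + 13) = -2*K*(13 + K))
E(7 - 1*10)*L(-5) = -2*(7 - 1*10)*(13 + (7 - 1*10))*(-15) = -2*(7 - 10)*(13 + (7 - 10))*(-15) = -2*(-3)*(13 - 3)*(-15) = -2*(-3)*10*(-15) = 60*(-15) = -900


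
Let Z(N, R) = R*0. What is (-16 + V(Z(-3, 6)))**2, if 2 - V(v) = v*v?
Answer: 196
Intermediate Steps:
Z(N, R) = 0
V(v) = 2 - v**2 (V(v) = 2 - v*v = 2 - v**2)
(-16 + V(Z(-3, 6)))**2 = (-16 + (2 - 1*0**2))**2 = (-16 + (2 - 1*0))**2 = (-16 + (2 + 0))**2 = (-16 + 2)**2 = (-14)**2 = 196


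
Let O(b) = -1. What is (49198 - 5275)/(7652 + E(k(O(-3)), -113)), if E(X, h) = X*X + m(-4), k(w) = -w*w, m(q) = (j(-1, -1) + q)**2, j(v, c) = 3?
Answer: 43923/7654 ≈ 5.7386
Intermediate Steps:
m(q) = (3 + q)**2
k(w) = -w**2
E(X, h) = 1 + X**2 (E(X, h) = X*X + (3 - 4)**2 = X**2 + (-1)**2 = X**2 + 1 = 1 + X**2)
(49198 - 5275)/(7652 + E(k(O(-3)), -113)) = (49198 - 5275)/(7652 + (1 + (-1*(-1)**2)**2)) = 43923/(7652 + (1 + (-1*1)**2)) = 43923/(7652 + (1 + (-1)**2)) = 43923/(7652 + (1 + 1)) = 43923/(7652 + 2) = 43923/7654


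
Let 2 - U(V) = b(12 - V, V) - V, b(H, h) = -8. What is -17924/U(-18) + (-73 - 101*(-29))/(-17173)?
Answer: 76946501/34346 ≈ 2240.3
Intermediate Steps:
U(V) = 10 + V (U(V) = 2 - (-8 - V) = 2 + (8 + V) = 10 + V)
-17924/U(-18) + (-73 - 101*(-29))/(-17173) = -17924/(10 - 18) + (-73 - 101*(-29))/(-17173) = -17924/(-8) + (-73 + 2929)*(-1/17173) = -17924*(-1/8) + 2856*(-1/17173) = 4481/2 - 2856/17173 = 76946501/34346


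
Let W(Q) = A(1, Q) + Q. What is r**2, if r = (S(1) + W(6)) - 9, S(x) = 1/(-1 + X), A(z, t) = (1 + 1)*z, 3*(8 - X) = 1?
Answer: 289/400 ≈ 0.72250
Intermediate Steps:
X = 23/3 (X = 8 - 1/3*1 = 8 - 1/3 = 23/3 ≈ 7.6667)
A(z, t) = 2*z
S(x) = 3/20 (S(x) = 1/(-1 + 23/3) = 1/(20/3) = 3/20)
W(Q) = 2 + Q (W(Q) = 2*1 + Q = 2 + Q)
r = -17/20 (r = (3/20 + (2 + 6)) - 9 = (3/20 + 8) - 9 = 163/20 - 9 = -17/20 ≈ -0.85000)
r**2 = (-17/20)**2 = 289/400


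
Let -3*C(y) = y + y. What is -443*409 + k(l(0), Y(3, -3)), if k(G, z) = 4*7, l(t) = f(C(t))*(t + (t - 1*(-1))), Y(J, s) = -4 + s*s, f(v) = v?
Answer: -181159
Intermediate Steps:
C(y) = -2*y/3 (C(y) = -(y + y)/3 = -2*y/3)
Y(J, s) = -4 + s²
l(t) = -2*t*(1 + 2*t)/3 (l(t) = (-2*t/3)*(t + (t - 1*(-1))) = (-2*t/3)*(t + (t + 1)) = (-2*t/3)*(t + (1 + t)) = (-2*t/3)*(1 + 2*t) = -2*t*(1 + 2*t)/3)
k(G, z) = 28
-443*409 + k(l(0), Y(3, -3)) = -443*409 + 28 = -181187 + 28 = -181159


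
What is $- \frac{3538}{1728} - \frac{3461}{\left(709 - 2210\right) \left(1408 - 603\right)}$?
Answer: $- \frac{2134501241}{1043975520} \approx -2.0446$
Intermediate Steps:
$- \frac{3538}{1728} - \frac{3461}{\left(709 - 2210\right) \left(1408 - 603\right)} = \left(-3538\right) \frac{1}{1728} - \frac{3461}{\left(-1501\right) 805} = - \frac{1769}{864} - \frac{3461}{-1208305} = - \frac{1769}{864} - - \frac{3461}{1208305} = - \frac{1769}{864} + \frac{3461}{1208305} = - \frac{2134501241}{1043975520}$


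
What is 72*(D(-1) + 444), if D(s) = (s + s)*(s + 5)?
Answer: 31392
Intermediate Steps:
D(s) = 2*s*(5 + s) (D(s) = (2*s)*(5 + s) = 2*s*(5 + s))
72*(D(-1) + 444) = 72*(2*(-1)*(5 - 1) + 444) = 72*(2*(-1)*4 + 444) = 72*(-8 + 444) = 72*436 = 31392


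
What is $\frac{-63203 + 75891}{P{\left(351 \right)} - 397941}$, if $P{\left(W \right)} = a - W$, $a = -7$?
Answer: $- \frac{12688}{398299} \approx -0.031855$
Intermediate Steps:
$P{\left(W \right)} = -7 - W$
$\frac{-63203 + 75891}{P{\left(351 \right)} - 397941} = \frac{-63203 + 75891}{\left(-7 - 351\right) - 397941} = \frac{12688}{\left(-7 - 351\right) - 397941} = \frac{12688}{-358 - 397941} = \frac{12688}{-398299} = 12688 \left(- \frac{1}{398299}\right) = - \frac{12688}{398299}$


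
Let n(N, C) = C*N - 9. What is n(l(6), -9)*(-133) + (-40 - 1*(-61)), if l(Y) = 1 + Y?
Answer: 9597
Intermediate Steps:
n(N, C) = -9 + C*N
n(l(6), -9)*(-133) + (-40 - 1*(-61)) = (-9 - 9*(1 + 6))*(-133) + (-40 - 1*(-61)) = (-9 - 9*7)*(-133) + (-40 + 61) = (-9 - 63)*(-133) + 21 = -72*(-133) + 21 = 9576 + 21 = 9597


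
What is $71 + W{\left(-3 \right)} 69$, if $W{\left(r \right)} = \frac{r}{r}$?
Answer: $140$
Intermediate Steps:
$W{\left(r \right)} = 1$
$71 + W{\left(-3 \right)} 69 = 71 + 1 \cdot 69 = 71 + 69 = 140$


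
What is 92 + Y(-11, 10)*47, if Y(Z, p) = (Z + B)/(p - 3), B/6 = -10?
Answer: -2693/7 ≈ -384.71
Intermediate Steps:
B = -60 (B = 6*(-10) = -60)
Y(Z, p) = (-60 + Z)/(-3 + p) (Y(Z, p) = (Z - 60)/(p - 3) = (-60 + Z)/(-3 + p))
92 + Y(-11, 10)*47 = 92 + ((-60 - 11)/(-3 + 10))*47 = 92 + (-71/7)*47 = 92 + ((⅐)*(-71))*47 = 92 - 71/7*47 = 92 - 3337/7 = -2693/7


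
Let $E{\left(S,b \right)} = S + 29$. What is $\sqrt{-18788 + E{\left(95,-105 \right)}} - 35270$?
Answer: $-35270 + 2 i \sqrt{4666} \approx -35270.0 + 136.62 i$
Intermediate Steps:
$E{\left(S,b \right)} = 29 + S$
$\sqrt{-18788 + E{\left(95,-105 \right)}} - 35270 = \sqrt{-18788 + \left(29 + 95\right)} - 35270 = \sqrt{-18788 + 124} - 35270 = \sqrt{-18664} - 35270 = 2 i \sqrt{4666} - 35270 = -35270 + 2 i \sqrt{4666}$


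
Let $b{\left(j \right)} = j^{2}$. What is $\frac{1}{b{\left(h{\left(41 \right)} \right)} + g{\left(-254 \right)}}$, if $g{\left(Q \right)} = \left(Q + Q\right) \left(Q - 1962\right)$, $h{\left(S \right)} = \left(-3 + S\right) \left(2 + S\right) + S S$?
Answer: $\frac{1}{12114953} \approx 8.2543 \cdot 10^{-8}$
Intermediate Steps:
$h{\left(S \right)} = S^{2} + \left(-3 + S\right) \left(2 + S\right)$ ($h{\left(S \right)} = \left(-3 + S\right) \left(2 + S\right) + S^{2} = S^{2} + \left(-3 + S\right) \left(2 + S\right)$)
$g{\left(Q \right)} = 2 Q \left(-1962 + Q\right)$
$\frac{1}{b{\left(h{\left(41 \right)} \right)} + g{\left(-254 \right)}} = \frac{1}{\left(-6 - 41 + 2 \cdot 41^{2}\right)^{2} + 2 \left(-254\right) \left(-1962 - 254\right)} = \frac{1}{\left(-6 - 41 + 2 \cdot 1681\right)^{2} + 2 \left(-254\right) \left(-2216\right)} = \frac{1}{\left(-6 - 41 + 3362\right)^{2} + 1125728} = \frac{1}{3315^{2} + 1125728} = \frac{1}{10989225 + 1125728} = \frac{1}{12114953}$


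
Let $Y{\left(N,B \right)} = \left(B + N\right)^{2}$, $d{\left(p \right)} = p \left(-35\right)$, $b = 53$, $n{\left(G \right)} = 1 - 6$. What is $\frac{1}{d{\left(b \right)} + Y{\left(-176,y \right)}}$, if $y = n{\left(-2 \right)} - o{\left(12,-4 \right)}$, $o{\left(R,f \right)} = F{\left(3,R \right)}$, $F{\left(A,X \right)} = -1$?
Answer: $\frac{1}{30545} \approx 3.2739 \cdot 10^{-5}$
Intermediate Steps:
$n{\left(G \right)} = -5$ ($n{\left(G \right)} = 1 - 6 = -5$)
$o{\left(R,f \right)} = -1$
$d{\left(p \right)} = - 35 p$
$y = -4$ ($y = -5 - -1 = -5 + 1 = -4$)
$\frac{1}{d{\left(b \right)} + Y{\left(-176,y \right)}} = \frac{1}{\left(-35\right) 53 + \left(-4 - 176\right)^{2}} = \frac{1}{-1855 + \left(-180\right)^{2}} = \frac{1}{-1855 + 32400} = \frac{1}{30545}$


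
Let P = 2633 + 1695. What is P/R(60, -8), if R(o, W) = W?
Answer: -541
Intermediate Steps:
P = 4328
P/R(60, -8) = 4328/(-8) = 4328*(-⅛) = -541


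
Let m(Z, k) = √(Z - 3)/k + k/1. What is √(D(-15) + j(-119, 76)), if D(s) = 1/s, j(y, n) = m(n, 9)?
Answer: √(2010 + 25*√73)/15 ≈ 3.1437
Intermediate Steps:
m(Z, k) = k + √(-3 + Z)/k (m(Z, k) = √(-3 + Z)/k + k*1 = √(-3 + Z)/k + k = k + √(-3 + Z)/k)
j(y, n) = 9 + √(-3 + n)/9
√(D(-15) + j(-119, 76)) = √(1/(-15) + (9 + √(-3 + 76)/9)) = √(-1/15 + (9 + √73/9)) = √(134/15 + √73/9)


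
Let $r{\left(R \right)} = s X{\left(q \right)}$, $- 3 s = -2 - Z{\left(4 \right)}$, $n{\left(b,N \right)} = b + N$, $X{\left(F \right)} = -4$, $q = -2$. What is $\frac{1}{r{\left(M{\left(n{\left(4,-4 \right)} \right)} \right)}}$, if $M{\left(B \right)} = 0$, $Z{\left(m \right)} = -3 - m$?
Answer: $\frac{3}{20} \approx 0.15$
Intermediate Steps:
$n{\left(b,N \right)} = N + b$
$s = - \frac{5}{3}$ ($s = - \frac{-2 - \left(-3 - 4\right)}{3} = - \frac{-2 - -7}{3} = - \frac{-2 + 7}{3} = \left(- \frac{1}{3}\right) 5 = - \frac{5}{3} \approx -1.6667$)
$r{\left(R \right)} = \frac{20}{3}$ ($r{\left(R \right)} = \left(- \frac{5}{3}\right) \left(-4\right) = \frac{20}{3}$)
$\frac{1}{r{\left(M{\left(n{\left(4,-4 \right)} \right)} \right)}} = \frac{1}{\frac{20}{3}} = \frac{3}{20}$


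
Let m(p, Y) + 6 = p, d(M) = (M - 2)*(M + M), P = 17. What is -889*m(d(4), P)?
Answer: -8890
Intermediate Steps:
d(M) = 2*M*(-2 + M) (d(M) = (-2 + M)*(2*M) = 2*M*(-2 + M))
m(p, Y) = -6 + p
-889*m(d(4), P) = -889*(-6 + 2*4*(-2 + 4)) = -889*(-6 + 2*4*2) = -889*(-6 + 16) = -889*10 = -8890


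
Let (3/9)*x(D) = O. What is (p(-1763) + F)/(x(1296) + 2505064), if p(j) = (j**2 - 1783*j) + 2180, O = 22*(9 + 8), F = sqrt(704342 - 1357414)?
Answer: 3126889/1253093 + 98*I*sqrt(17)/1253093 ≈ 2.4953 + 0.00032245*I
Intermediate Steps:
F = 196*I*sqrt(17) (F = sqrt(-653072) = 196*I*sqrt(17) ≈ 808.13*I)
O = 374 (O = 22*17 = 374)
x(D) = 1122 (x(D) = 3*374 = 1122)
p(j) = 2180 + j**2 - 1783*j
(p(-1763) + F)/(x(1296) + 2505064) = ((2180 + (-1763)**2 - 1783*(-1763)) + 196*I*sqrt(17))/(1122 + 2505064) = ((2180 + 3108169 + 3143429) + 196*I*sqrt(17))/2506186 = (6253778 + 196*I*sqrt(17))*(1/2506186) = 3126889/1253093 + 98*I*sqrt(17)/1253093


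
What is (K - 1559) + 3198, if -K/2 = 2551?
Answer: -3463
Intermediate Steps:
K = -5102 (K = -2*2551 = -5102)
(K - 1559) + 3198 = (-5102 - 1559) + 3198 = -6661 + 3198 = -3463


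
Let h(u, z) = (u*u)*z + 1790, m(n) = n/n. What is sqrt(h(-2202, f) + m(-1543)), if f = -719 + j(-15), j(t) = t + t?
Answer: 3*I*sqrt(403528045) ≈ 60264.0*I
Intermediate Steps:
m(n) = 1
j(t) = 2*t
f = -749 (f = -719 + 2*(-15) = -719 - 30 = -749)
h(u, z) = 1790 + z*u**2 (h(u, z) = u**2*z + 1790 = z*u**2 + 1790 = 1790 + z*u**2)
sqrt(h(-2202, f) + m(-1543)) = sqrt((1790 - 749*(-2202)**2) + 1) = sqrt((1790 - 749*4848804) + 1) = sqrt((1790 - 3631754196) + 1) = sqrt(-3631752406 + 1) = sqrt(-3631752405) = 3*I*sqrt(403528045)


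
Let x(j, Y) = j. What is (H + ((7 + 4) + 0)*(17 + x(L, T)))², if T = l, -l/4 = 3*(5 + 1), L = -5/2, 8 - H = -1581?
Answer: 12229009/4 ≈ 3.0573e+6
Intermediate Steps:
H = 1589 (H = 8 - 1*(-1581) = 8 + 1581 = 1589)
L = -5/2 (L = -5*½ = -5/2 ≈ -2.5000)
l = -72 (l = -12*(5 + 1) = -12*6 = -4*18 = -72)
T = -72
(H + ((7 + 4) + 0)*(17 + x(L, T)))² = (1589 + ((7 + 4) + 0)*(17 - 5/2))² = (1589 + (11 + 0)*(29/2))² = (1589 + 11*(29/2))² = (1589 + 319/2)² = (3497/2)² = 12229009/4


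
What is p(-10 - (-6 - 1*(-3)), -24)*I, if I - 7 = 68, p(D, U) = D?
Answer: -525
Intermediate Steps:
I = 75 (I = 7 + 68 = 75)
p(-10 - (-6 - 1*(-3)), -24)*I = (-10 - (-6 - 1*(-3)))*75 = (-10 - (-6 + 3))*75 = (-10 - 1*(-3))*75 = (-10 + 3)*75 = -7*75 = -525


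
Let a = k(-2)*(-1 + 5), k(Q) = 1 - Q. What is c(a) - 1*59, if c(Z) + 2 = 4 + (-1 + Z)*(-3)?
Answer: -90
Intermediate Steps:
a = 12 (a = (1 - 1*(-2))*(-1 + 5) = (1 + 2)*4 = 3*4 = 12)
c(Z) = 5 - 3*Z (c(Z) = -2 + (4 + (-1 + Z)*(-3)) = -2 + (4 + (3 - 3*Z)) = -2 + (7 - 3*Z) = 5 - 3*Z)
c(a) - 1*59 = (5 - 3*12) - 1*59 = (5 - 36) - 59 = -31 - 59 = -90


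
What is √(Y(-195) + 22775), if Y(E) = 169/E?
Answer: 2*√1281045/15 ≈ 150.91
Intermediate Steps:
√(Y(-195) + 22775) = √(169/(-195) + 22775) = √(169*(-1/195) + 22775) = √(-13/15 + 22775) = √(341612/15) = 2*√1281045/15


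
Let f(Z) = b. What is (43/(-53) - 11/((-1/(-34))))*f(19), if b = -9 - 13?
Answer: 437030/53 ≈ 8245.8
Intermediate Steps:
b = -22
f(Z) = -22
(43/(-53) - 11/((-1/(-34))))*f(19) = (43/(-53) - 11/((-1/(-34))))*(-22) = (43*(-1/53) - 11/((-1*(-1/34))))*(-22) = (-43/53 - 11/1/34)*(-22) = (-43/53 - 11*34)*(-22) = (-43/53 - 374)*(-22) = -19865/53*(-22) = 437030/53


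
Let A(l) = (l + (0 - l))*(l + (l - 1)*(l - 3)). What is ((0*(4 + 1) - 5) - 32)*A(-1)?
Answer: 0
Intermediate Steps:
A(l) = 0 (A(l) = (l - l)*(l + (-1 + l)*(-3 + l)) = 0*(l + (-1 + l)*(-3 + l)) = 0)
((0*(4 + 1) - 5) - 32)*A(-1) = ((0*(4 + 1) - 5) - 32)*0 = ((0*5 - 5) - 32)*0 = ((0 - 5) - 32)*0 = (-5 - 32)*0 = -37*0 = 0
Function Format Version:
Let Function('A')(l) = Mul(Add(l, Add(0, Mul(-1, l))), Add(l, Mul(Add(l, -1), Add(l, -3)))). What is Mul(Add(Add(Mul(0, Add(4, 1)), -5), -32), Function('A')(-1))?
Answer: 0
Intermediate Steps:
Function('A')(l) = 0 (Function('A')(l) = Mul(Add(l, Mul(-1, l)), Add(l, Mul(Add(-1, l), Add(-3, l)))) = Mul(0, Add(l, Mul(Add(-1, l), Add(-3, l)))) = 0)
Mul(Add(Add(Mul(0, Add(4, 1)), -5), -32), Function('A')(-1)) = Mul(Add(Add(Mul(0, Add(4, 1)), -5), -32), 0) = Mul(Add(Add(Mul(0, 5), -5), -32), 0) = Mul(Add(Add(0, -5), -32), 0) = Mul(Add(-5, -32), 0) = Mul(-37, 0) = 0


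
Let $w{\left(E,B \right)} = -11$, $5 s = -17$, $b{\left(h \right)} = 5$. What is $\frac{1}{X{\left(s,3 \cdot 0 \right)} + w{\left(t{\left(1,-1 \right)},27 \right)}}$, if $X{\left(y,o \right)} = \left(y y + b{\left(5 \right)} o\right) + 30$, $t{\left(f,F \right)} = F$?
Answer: $\frac{25}{764} \approx 0.032723$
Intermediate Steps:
$s = - \frac{17}{5}$ ($s = \frac{1}{5} \left(-17\right) = - \frac{17}{5} \approx -3.4$)
$X{\left(y,o \right)} = 30 + y^{2} + 5 o$ ($X{\left(y,o \right)} = \left(y y + 5 o\right) + 30 = \left(y^{2} + 5 o\right) + 30 = 30 + y^{2} + 5 o$)
$\frac{1}{X{\left(s,3 \cdot 0 \right)} + w{\left(t{\left(1,-1 \right)},27 \right)}} = \frac{1}{\left(30 + \left(- \frac{17}{5}\right)^{2} + 5 \cdot 3 \cdot 0\right) - 11} = \frac{1}{\left(30 + \frac{289}{25} + 5 \cdot 0\right) - 11} = \frac{1}{\left(30 + \frac{289}{25} + 0\right) - 11} = \frac{1}{\frac{1039}{25} - 11} = \frac{1}{\frac{764}{25}} = \frac{25}{764}$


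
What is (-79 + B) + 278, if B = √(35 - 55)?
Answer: 199 + 2*I*√5 ≈ 199.0 + 4.4721*I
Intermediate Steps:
B = 2*I*√5 (B = √(-20) = 2*I*√5 ≈ 4.4721*I)
(-79 + B) + 278 = (-79 + 2*I*√5) + 278 = 199 + 2*I*√5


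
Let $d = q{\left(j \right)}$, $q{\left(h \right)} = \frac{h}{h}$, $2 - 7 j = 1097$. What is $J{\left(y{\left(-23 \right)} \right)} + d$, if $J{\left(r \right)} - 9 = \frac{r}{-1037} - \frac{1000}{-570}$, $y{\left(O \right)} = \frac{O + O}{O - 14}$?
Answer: $\frac{25704608}{2187033} \approx 11.753$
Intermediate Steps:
$j = - \frac{1095}{7}$ ($j = \frac{2}{7} - \frac{1097}{7} = - \frac{1095}{7} \approx -156.43$)
$y{\left(O \right)} = \frac{2 O}{-14 + O}$
$J{\left(r \right)} = \frac{613}{57} - \frac{r}{1037}$ ($J{\left(r \right)} = 9 + \left(\frac{r}{-1037} - \frac{1000}{-570}\right) = 9 + \left(r \left(- \frac{1}{1037}\right) - - \frac{100}{57}\right) = 9 - \left(- \frac{100}{57} + \frac{r}{1037}\right) = \frac{613}{57} - \frac{r}{1037}$)
$q{\left(h \right)} = 1$
$d = 1$
$J{\left(y{\left(-23 \right)} \right)} + d = \left(\frac{613}{57} - \frac{2 \left(-23\right) \frac{1}{-14 - 23}}{1037}\right) + 1 = \left(\frac{613}{57} - \frac{2 \left(-23\right) \frac{1}{-37}}{1037}\right) + 1 = \left(\frac{613}{57} - \frac{2 \left(-23\right) \left(- \frac{1}{37}\right)}{1037}\right) + 1 = \left(\frac{613}{57} - \frac{46}{38369}\right) + 1 = \frac{23517575}{2187033} + 1 = \frac{25704608}{2187033}$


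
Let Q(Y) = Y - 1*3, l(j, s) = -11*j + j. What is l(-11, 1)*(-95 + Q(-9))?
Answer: -11770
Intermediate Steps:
l(j, s) = -10*j
Q(Y) = -3 + Y (Q(Y) = Y - 3 = -3 + Y)
l(-11, 1)*(-95 + Q(-9)) = (-10*(-11))*(-95 + (-3 - 9)) = 110*(-95 - 12) = 110*(-107) = -11770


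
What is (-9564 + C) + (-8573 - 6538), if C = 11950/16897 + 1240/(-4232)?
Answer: -220554105760/8938513 ≈ -24675.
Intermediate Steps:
C = 3702515/8938513 (C = 11950*(1/16897) + 1240*(-1/4232) = 11950/16897 - 155/529 = 3702515/8938513 ≈ 0.41422)
(-9564 + C) + (-8573 - 6538) = (-9564 + 3702515/8938513) + (-8573 - 6538) = -85484235817/8938513 - 15111 = -220554105760/8938513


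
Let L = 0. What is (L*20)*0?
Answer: 0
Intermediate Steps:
(L*20)*0 = (0*20)*0 = 0*0 = 0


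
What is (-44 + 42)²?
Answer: 4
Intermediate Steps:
(-44 + 42)² = (-2)² = 4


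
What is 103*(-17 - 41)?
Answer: -5974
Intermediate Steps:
103*(-17 - 41) = 103*(-58) = -5974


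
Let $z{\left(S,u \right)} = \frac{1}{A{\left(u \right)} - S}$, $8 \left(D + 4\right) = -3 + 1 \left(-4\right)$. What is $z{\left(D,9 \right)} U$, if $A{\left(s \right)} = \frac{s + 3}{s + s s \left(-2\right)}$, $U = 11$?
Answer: $\frac{4488}{1957} \approx 2.2933$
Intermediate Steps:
$D = - \frac{39}{8}$ ($D = -4 + \frac{-3 + 1 \left(-4\right)}{8} = -4 + \frac{-3 - 4}{8} = -4 + \frac{1}{8} \left(-7\right) = -4 - \frac{7}{8} = - \frac{39}{8} \approx -4.875$)
$A{\left(s \right)} = \frac{3 + s}{s - 2 s^{2}}$ ($A{\left(s \right)} = \frac{3 + s}{s + s^{2} \left(-2\right)} = \frac{3 + s}{s - 2 s^{2}}$)
$z{\left(S,u \right)} = \frac{1}{- S + \frac{-3 - u}{u \left(-1 + 2 u\right)}}$ ($z{\left(S,u \right)} = \frac{1}{\frac{-3 - u}{u \left(-1 + 2 u\right)} - S} = \frac{1}{- S + \frac{-3 - u}{u \left(-1 + 2 u\right)}}$)
$z{\left(D,9 \right)} U = \left(-1\right) 9 \frac{1}{3 + 9 - \frac{351 \left(-1 + 2 \cdot 9\right)}{8}} \left(-1 + 2 \cdot 9\right) 11 = \left(-1\right) 9 \frac{1}{3 + 9 - \frac{351 \left(-1 + 18\right)}{8}} \left(-1 + 18\right) 11 = \left(-1\right) 9 \frac{1}{3 + 9 - \frac{351}{8} \cdot 17} \cdot 17 \cdot 11 = \left(-1\right) 9 \frac{1}{3 + 9 - \frac{5967}{8}} \cdot 17 \cdot 11 = \left(-1\right) 9 \frac{1}{- \frac{5871}{8}} \cdot 17 \cdot 11 = \left(-1\right) 9 \left(- \frac{8}{5871}\right) 17 \cdot 11 = \frac{408}{1957} \cdot 11 = \frac{4488}{1957}$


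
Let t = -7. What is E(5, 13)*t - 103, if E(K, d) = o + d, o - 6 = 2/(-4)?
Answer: -465/2 ≈ -232.50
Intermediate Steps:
o = 11/2 (o = 6 + 2/(-4) = 6 + 2*(-1/4) = 6 - 1/2 = 11/2 ≈ 5.5000)
E(K, d) = 11/2 + d
E(5, 13)*t - 103 = (11/2 + 13)*(-7) - 103 = (37/2)*(-7) - 103 = -259/2 - 103 = -465/2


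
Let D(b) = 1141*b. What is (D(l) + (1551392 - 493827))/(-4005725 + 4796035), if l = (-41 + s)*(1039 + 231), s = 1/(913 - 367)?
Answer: -227571439/3082209 ≈ -73.834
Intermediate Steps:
s = 1/546 ≈ 0.0018315
l = -14214475/273 (l = (-41 + 1/546)*(1039 + 231) = -22385/546*1270 = -14214475/273 ≈ -52068.)
(D(l) + (1551392 - 493827))/(-4005725 + 4796035) = (1141*(-14214475/273) + (1551392 - 493827))/(-4005725 + 4796035) = (-2316959425/39 + 1057565)/790310 = -2275714390/39*1/790310 = -227571439/3082209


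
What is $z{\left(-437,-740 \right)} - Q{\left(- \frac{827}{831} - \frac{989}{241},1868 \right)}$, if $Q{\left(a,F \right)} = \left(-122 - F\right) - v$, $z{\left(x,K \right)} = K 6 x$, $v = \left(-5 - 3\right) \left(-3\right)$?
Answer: $1942294$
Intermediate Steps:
$v = 24$ ($v = \left(-8\right) \left(-3\right) = 24$)
$z{\left(x,K \right)} = 6 K x$
$Q{\left(a,F \right)} = -146 - F$ ($Q{\left(a,F \right)} = \left(-122 - F\right) - 24 = -146 - F$)
$z{\left(-437,-740 \right)} - Q{\left(- \frac{827}{831} - \frac{989}{241},1868 \right)} = 6 \left(-740\right) \left(-437\right) - \left(-146 - 1868\right) = 1940280 - \left(-146 - 1868\right) = 1940280 - -2014 = 1940280 + 2014 = 1942294$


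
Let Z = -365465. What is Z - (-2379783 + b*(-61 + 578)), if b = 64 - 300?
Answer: 2136330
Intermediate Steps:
b = -236
Z - (-2379783 + b*(-61 + 578)) = -365465 - (-2379783 - 236*(-61 + 578)) = -365465 - (-2379783 - 236*517) = -365465 - (-2379783 - 122012) = -365465 - 1*(-2501795) = -365465 + 2501795 = 2136330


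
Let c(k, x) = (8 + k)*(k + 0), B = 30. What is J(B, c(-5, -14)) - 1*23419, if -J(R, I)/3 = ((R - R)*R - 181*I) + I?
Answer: -31519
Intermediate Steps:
c(k, x) = k*(8 + k) (c(k, x) = (8 + k)*k = k*(8 + k))
J(R, I) = 540*I (J(R, I) = -3*(((R - R)*R - 181*I) + I) = -3*((0*R - 181*I) + I) = -3*((0 - 181*I) + I) = -3*(-181*I + I) = -(-540)*I = 540*I)
J(B, c(-5, -14)) - 1*23419 = 540*(-5*(8 - 5)) - 1*23419 = 540*(-5*3) - 23419 = 540*(-15) - 23419 = -8100 - 23419 = -31519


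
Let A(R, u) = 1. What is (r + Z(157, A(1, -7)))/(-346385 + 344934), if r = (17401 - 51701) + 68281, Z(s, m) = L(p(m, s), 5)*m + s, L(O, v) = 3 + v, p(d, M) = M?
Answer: -34146/1451 ≈ -23.533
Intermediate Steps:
Z(s, m) = s + 8*m (Z(s, m) = (3 + 5)*m + s = 8*m + s = s + 8*m)
r = 33981 (r = -34300 + 68281 = 33981)
(r + Z(157, A(1, -7)))/(-346385 + 344934) = (33981 + (157 + 8*1))/(-346385 + 344934) = (33981 + (157 + 8))/(-1451) = (33981 + 165)*(-1/1451) = 34146*(-1/1451) = -34146/1451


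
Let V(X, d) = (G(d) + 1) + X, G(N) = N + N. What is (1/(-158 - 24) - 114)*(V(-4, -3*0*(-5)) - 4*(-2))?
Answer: -103745/182 ≈ -570.03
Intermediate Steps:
G(N) = 2*N
V(X, d) = 1 + X + 2*d (V(X, d) = (2*d + 1) + X = (1 + 2*d) + X = 1 + X + 2*d)
(1/(-158 - 24) - 114)*(V(-4, -3*0*(-5)) - 4*(-2)) = (1/(-158 - 24) - 114)*((1 - 4 + 2*(-3*0*(-5))) - 4*(-2)) = (1/(-182) - 114)*((1 - 4 + 2*(0*(-5))) + 8) = (-1/182 - 114)*((1 - 4 + 2*0) + 8) = -20749*((1 - 4 + 0) + 8)/182 = -20749*(-3 + 8)/182 = -20749/182*5 = -103745/182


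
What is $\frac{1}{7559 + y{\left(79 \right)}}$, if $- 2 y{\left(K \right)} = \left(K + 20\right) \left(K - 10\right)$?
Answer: $\frac{2}{8287} \approx 0.00024134$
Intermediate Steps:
$y{\left(K \right)} = - \frac{\left(-10 + K\right) \left(20 + K\right)}{2}$ ($y{\left(K \right)} = - \frac{\left(K + 20\right) \left(K - 10\right)}{2} = - \frac{\left(20 + K\right) \left(-10 + K\right)}{2} = - \frac{\left(-10 + K\right) \left(20 + K\right)}{2}$)
$\frac{1}{7559 + y{\left(79 \right)}} = \frac{1}{7559 - \left(295 + \frac{6241}{2}\right)} = \frac{1}{7559 - \frac{6831}{2}} = \frac{1}{\frac{8287}{2}} = \frac{2}{8287}$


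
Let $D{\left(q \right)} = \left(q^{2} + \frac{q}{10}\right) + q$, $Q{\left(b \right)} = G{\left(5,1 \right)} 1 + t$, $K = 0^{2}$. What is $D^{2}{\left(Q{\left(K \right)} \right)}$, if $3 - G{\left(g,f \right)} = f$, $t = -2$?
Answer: $0$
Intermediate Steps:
$G{\left(g,f \right)} = 3 - f$
$K = 0$
$Q{\left(b \right)} = 0$ ($Q{\left(b \right)} = \left(3 - 1\right) 1 - 2 = 2 \cdot 1 - 2 = 2 - 2 = 0$)
$D{\left(q \right)} = q^{2} + \frac{11 q}{10}$ ($D{\left(q \right)} = \left(q^{2} + \frac{q}{10}\right) + q = q^{2} + \frac{11 q}{10}$)
$D^{2}{\left(Q{\left(K \right)} \right)} = \left(\frac{1}{10} \cdot 0 \left(11 + 10 \cdot 0\right)\right)^{2} = \left(\frac{1}{10} \cdot 0 \left(11 + 0\right)\right)^{2} = \left(\frac{1}{10} \cdot 0 \cdot 11\right)^{2} = 0^{2} = 0$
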